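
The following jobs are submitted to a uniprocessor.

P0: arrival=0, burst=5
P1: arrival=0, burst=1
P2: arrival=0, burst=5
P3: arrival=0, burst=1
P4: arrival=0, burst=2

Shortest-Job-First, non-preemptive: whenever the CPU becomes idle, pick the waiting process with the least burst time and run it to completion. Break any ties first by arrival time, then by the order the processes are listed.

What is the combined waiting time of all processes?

16

Gantt: | P1 0-1 | P3 1-2 | P4 2-4 | P0 4-9 | P2 9-14 |
Completion: P0=9  P1=1  P2=14  P3=2  P4=4
Waiting = turnaround − burst: P0=4, P1=0, P2=9, P3=1, P4=2
Total waiting = 4 + 0 + 9 + 1 + 2 = 16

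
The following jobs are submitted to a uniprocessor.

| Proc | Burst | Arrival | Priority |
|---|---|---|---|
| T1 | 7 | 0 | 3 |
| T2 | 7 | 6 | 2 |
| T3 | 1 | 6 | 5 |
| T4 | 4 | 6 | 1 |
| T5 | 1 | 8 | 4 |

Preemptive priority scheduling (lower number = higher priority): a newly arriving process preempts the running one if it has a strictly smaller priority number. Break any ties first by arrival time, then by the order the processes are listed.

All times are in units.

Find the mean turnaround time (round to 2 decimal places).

Schedule: | T1 0-6 | T4 6-10 | T2 10-17 | T1 17-18 | T5 18-19 | T3 19-20 |
Completion: T1=18  T2=17  T3=20  T4=10  T5=19
Turnaround (C−A): T1=18  T2=11  T3=14  T4=4  T5=11
Turnaround times: T1=18, T2=11, T3=14, T4=4, T5=11
Average turnaround = (18+11+14+4+11) / 5 = 58/5 = 11.60

11.60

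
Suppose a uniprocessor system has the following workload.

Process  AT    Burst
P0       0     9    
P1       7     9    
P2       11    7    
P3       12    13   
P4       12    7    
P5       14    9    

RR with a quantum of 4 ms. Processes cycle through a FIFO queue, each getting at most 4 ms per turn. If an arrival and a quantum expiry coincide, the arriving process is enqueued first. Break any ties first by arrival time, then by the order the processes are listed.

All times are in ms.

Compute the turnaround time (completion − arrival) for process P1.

37

Gantt: | P0 0-8 | P1 8-12 | P0 12-13 | P2 13-17 | P3 17-21 | P4 21-25 | P1 25-29 | P5 29-33 | P2 33-36 | P3 36-40 | P4 40-43 | P1 43-44 | P5 44-48 | P3 48-52 | P5 52-53 | P3 53-54 |
Completion: P0=13  P1=44  P2=36  P3=54  P4=43  P5=53
Turnaround (C−A): P0=13  P1=37  P2=25  P3=42  P4=31  P5=39
Turnaround(P1) = completion − arrival = 44 − 7 = 37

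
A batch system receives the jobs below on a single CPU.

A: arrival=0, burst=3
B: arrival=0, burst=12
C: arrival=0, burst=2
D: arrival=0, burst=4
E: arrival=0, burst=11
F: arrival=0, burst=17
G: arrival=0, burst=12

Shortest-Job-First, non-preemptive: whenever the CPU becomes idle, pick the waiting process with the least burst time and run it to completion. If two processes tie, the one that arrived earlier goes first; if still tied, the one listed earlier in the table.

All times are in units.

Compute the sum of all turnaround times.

173

Timeline: | C 0-2 | A 2-5 | D 5-9 | E 9-20 | B 20-32 | G 32-44 | F 44-61 |
Completion: A=5  B=32  C=2  D=9  E=20  F=61  G=44
Turnaround (C−A): A=5  B=32  C=2  D=9  E=20  F=61  G=44
Turnaround = completion − arrival: A=5, B=32, C=2, D=9, E=20, F=61, G=44
Total turnaround = 5 + 32 + 2 + 9 + 20 + 61 + 44 = 173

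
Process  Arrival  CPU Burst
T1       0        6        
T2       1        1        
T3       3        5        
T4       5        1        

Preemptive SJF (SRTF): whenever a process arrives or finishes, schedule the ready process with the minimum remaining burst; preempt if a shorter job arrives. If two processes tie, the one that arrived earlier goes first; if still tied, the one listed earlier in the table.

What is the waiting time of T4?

0

Schedule: | T1 0-1 | T2 1-2 | T1 2-5 | T4 5-6 | T1 6-8 | T3 8-13 |
Completion: T1=8  T2=2  T3=13  T4=6
Turnaround (C−A): T1=8  T2=1  T3=10  T4=1
Waiting(T4) = turnaround − burst = 1 − 1 = 0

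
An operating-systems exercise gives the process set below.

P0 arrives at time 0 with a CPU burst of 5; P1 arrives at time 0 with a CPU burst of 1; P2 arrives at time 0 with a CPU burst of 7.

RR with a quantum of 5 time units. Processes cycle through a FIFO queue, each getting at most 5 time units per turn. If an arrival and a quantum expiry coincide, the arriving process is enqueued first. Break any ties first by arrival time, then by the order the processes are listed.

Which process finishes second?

P1

Gantt: | P0 0-5 | P1 5-6 | P2 6-13 |
Completion: P0=5  P1=6  P2=13
Finish order: P0 → P1 → P2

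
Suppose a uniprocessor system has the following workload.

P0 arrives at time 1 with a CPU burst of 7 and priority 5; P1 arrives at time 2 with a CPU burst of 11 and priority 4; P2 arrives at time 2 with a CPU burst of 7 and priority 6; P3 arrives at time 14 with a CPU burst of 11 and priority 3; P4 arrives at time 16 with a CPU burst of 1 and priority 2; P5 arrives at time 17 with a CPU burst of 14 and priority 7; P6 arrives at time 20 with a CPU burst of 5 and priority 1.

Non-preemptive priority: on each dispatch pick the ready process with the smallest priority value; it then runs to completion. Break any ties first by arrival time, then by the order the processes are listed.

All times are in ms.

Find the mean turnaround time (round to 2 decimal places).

Gantt: | idle 0-1 | P0 1-8 | P1 8-19 | P4 19-20 | P6 20-25 | P3 25-36 | P2 36-43 | P5 43-57 |
Completion: P0=8  P1=19  P2=43  P3=36  P4=20  P5=57  P6=25
Turnaround (C−A): P0=7  P1=17  P2=41  P3=22  P4=4  P5=40  P6=5
Turnaround times: P0=7, P1=17, P2=41, P3=22, P4=4, P5=40, P6=5
Average turnaround = (7+17+41+22+4+40+5) / 7 = 136/7 = 19.43

19.43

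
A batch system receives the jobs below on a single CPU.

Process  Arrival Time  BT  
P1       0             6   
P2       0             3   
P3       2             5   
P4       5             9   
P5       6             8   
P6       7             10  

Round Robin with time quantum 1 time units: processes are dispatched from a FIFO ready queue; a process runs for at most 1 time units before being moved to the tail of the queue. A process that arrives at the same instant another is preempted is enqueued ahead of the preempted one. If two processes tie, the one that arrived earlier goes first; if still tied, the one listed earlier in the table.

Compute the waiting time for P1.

Timeline: | P1 0-1 | P2 1-2 | P1 2-3 | P3 3-4 | P2 4-5 | P1 5-6 | P3 6-7 | P4 7-8 | P2 8-9 | P5 9-10 | P1 10-11 | P6 11-12 | P3 12-13 | P4 13-14 | P5 14-15 | P1 15-16 | P6 16-17 | P3 17-18 | P4 18-19 | P5 19-20 | P1 20-21 | P6 21-22 | P3 22-23 | P4 23-24 | P5 24-25 | P6 25-26 | P4 26-27 | P5 27-28 | P6 28-29 | P4 29-30 | P5 30-31 | P6 31-32 | P4 32-33 | P5 33-34 | P6 34-35 | P4 35-36 | P5 36-37 | P6 37-38 | P4 38-39 | P6 39-41 |
Completion: P1=21  P2=9  P3=23  P4=39  P5=37  P6=41
Waiting(P1) = turnaround − burst = 21 − 6 = 15

15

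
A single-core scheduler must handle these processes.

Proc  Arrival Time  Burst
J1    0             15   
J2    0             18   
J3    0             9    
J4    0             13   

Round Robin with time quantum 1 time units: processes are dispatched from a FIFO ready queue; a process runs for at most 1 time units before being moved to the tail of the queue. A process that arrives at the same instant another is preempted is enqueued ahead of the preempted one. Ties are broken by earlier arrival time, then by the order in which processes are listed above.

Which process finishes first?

Schedule: | J1 0-1 | J2 1-2 | J3 2-3 | J4 3-4 | J1 4-5 | J2 5-6 | J3 6-7 | J4 7-8 | J1 8-9 | J2 9-10 | J3 10-11 | J4 11-12 | J1 12-13 | J2 13-14 | J3 14-15 | J4 15-16 | J1 16-17 | J2 17-18 | J3 18-19 | J4 19-20 | J1 20-21 | J2 21-22 | J3 22-23 | J4 23-24 | J1 24-25 | J2 25-26 | J3 26-27 | J4 27-28 | J1 28-29 | J2 29-30 | J3 30-31 | J4 31-32 | J1 32-33 | J2 33-34 | J3 34-35 | J4 35-36 | J1 36-37 | J2 37-38 | J4 38-39 | J1 39-40 | J2 40-41 | J4 41-42 | J1 42-43 | J2 43-44 | J4 44-45 | J1 45-46 | J2 46-47 | J4 47-48 | J1 48-49 | J2 49-50 | J1 50-51 | J2 51-55 |
Completion: J1=51  J2=55  J3=35  J4=48
Turnaround (C−A): J1=51  J2=55  J3=35  J4=48
Finish order: J3 → J4 → J1 → J2

J3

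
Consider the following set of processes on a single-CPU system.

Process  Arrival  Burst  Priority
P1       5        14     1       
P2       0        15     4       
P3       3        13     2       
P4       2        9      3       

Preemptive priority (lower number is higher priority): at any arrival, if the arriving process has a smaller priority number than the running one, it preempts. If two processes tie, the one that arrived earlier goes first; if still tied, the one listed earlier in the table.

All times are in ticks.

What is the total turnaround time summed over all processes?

Gantt: | P2 0-2 | P4 2-3 | P3 3-5 | P1 5-19 | P3 19-30 | P4 30-38 | P2 38-51 |
Completion: P1=19  P2=51  P3=30  P4=38
Turnaround = completion − arrival: P1=14, P2=51, P3=27, P4=36
Total turnaround = 14 + 51 + 27 + 36 = 128

128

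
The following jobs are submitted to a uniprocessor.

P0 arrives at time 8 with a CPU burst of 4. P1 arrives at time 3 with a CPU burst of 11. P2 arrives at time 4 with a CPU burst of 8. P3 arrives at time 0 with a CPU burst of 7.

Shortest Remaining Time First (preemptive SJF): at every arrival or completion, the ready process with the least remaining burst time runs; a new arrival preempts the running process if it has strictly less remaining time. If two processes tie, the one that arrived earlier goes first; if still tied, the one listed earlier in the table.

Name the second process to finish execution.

Schedule: | P3 0-7 | P2 7-8 | P0 8-12 | P2 12-19 | P1 19-30 |
Completion: P0=12  P1=30  P2=19  P3=7
Turnaround (C−A): P0=4  P1=27  P2=15  P3=7
Finish order: P3 → P0 → P2 → P1

P0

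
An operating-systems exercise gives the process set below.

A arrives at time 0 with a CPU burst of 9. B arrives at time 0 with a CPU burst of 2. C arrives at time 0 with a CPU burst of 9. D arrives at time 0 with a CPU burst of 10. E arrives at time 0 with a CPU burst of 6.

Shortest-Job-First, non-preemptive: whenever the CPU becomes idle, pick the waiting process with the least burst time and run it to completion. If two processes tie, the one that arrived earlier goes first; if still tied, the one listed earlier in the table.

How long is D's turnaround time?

Schedule: | B 0-2 | E 2-8 | A 8-17 | C 17-26 | D 26-36 |
Completion: A=17  B=2  C=26  D=36  E=8
Turnaround (C−A): A=17  B=2  C=26  D=36  E=8
Turnaround(D) = completion − arrival = 36 − 0 = 36

36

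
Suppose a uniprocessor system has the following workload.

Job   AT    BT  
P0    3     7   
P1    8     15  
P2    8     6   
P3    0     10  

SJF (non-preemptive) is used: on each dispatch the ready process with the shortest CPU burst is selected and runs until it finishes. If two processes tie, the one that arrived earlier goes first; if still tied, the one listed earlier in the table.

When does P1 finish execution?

Gantt: | P3 0-10 | P2 10-16 | P0 16-23 | P1 23-38 |
Completion: P0=23  P1=38  P2=16  P3=10
Turnaround (C−A): P0=20  P1=30  P2=8  P3=10

38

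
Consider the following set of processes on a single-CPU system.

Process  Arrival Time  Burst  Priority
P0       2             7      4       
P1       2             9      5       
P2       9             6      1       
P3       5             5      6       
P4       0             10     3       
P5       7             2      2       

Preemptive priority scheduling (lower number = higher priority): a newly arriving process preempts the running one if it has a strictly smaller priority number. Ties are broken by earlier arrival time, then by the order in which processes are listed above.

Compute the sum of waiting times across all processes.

Timeline: | P4 0-7 | P5 7-9 | P2 9-15 | P4 15-18 | P0 18-25 | P1 25-34 | P3 34-39 |
Completion: P0=25  P1=34  P2=15  P3=39  P4=18  P5=9
Turnaround (C−A): P0=23  P1=32  P2=6  P3=34  P4=18  P5=2
Waiting = turnaround − burst: P0=16, P1=23, P2=0, P3=29, P4=8, P5=0
Total waiting = 16 + 23 + 0 + 29 + 8 + 0 = 76

76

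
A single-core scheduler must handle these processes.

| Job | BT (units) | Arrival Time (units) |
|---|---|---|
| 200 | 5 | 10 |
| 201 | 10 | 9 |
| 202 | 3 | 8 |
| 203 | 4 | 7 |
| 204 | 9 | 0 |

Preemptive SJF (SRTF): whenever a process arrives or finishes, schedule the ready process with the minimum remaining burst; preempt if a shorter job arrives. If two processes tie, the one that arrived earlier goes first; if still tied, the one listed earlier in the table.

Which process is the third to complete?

203

Timeline: | 204 0-9 | 202 9-12 | 203 12-16 | 200 16-21 | 201 21-31 |
Completion: 200=21  201=31  202=12  203=16  204=9
Turnaround (C−A): 200=11  201=22  202=4  203=9  204=9
Finish order: 204 → 202 → 203 → 200 → 201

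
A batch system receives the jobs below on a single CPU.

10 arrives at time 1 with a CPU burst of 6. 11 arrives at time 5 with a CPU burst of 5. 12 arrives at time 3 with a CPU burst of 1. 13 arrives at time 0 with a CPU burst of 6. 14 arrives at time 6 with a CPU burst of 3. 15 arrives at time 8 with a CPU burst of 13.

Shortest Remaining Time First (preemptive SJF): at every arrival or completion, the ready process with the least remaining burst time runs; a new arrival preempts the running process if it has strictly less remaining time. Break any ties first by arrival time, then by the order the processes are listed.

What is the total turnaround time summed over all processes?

68

Schedule: | 13 0-3 | 12 3-4 | 13 4-7 | 14 7-10 | 11 10-15 | 10 15-21 | 15 21-34 |
Completion: 10=21  11=15  12=4  13=7  14=10  15=34
Turnaround (C−A): 10=20  11=10  12=1  13=7  14=4  15=26
Turnaround = completion − arrival: 10=20, 11=10, 12=1, 13=7, 14=4, 15=26
Total turnaround = 20 + 10 + 1 + 7 + 4 + 26 = 68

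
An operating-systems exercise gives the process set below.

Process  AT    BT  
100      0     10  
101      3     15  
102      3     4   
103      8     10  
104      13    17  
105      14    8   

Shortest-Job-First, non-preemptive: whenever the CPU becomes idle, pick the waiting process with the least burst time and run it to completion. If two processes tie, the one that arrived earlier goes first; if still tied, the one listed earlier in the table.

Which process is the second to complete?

102

Gantt: | 100 0-10 | 102 10-14 | 105 14-22 | 103 22-32 | 101 32-47 | 104 47-64 |
Completion: 100=10  101=47  102=14  103=32  104=64  105=22
Turnaround (C−A): 100=10  101=44  102=11  103=24  104=51  105=8
Finish order: 100 → 102 → 105 → 103 → 101 → 104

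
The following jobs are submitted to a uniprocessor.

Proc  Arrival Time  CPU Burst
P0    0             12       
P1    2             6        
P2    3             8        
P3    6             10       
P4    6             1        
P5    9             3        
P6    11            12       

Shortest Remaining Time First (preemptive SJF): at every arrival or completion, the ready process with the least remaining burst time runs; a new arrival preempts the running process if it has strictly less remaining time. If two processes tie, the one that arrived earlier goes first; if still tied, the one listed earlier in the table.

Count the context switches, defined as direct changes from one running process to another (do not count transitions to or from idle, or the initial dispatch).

8

Timeline: | P0 0-2 | P1 2-6 | P4 6-7 | P1 7-9 | P5 9-12 | P2 12-20 | P0 20-30 | P3 30-40 | P6 40-52 |
Completion: P0=30  P1=9  P2=20  P3=40  P4=7  P5=12  P6=52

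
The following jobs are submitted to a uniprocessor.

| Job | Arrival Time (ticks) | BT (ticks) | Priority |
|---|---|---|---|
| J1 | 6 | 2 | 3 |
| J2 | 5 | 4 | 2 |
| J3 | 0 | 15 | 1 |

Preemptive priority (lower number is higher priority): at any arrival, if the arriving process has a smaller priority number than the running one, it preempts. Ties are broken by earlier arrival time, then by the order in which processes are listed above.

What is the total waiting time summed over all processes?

23

Timeline: | J3 0-15 | J2 15-19 | J1 19-21 |
Completion: J1=21  J2=19  J3=15
Turnaround (C−A): J1=15  J2=14  J3=15
Waiting = turnaround − burst: J1=13, J2=10, J3=0
Total waiting = 13 + 10 + 0 = 23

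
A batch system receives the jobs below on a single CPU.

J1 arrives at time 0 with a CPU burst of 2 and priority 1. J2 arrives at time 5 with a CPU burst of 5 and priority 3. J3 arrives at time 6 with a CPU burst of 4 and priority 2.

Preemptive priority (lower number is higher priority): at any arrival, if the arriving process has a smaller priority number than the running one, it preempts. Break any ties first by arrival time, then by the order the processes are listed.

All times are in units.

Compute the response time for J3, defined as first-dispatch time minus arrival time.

0

Schedule: | J1 0-2 | idle 2-5 | J2 5-6 | J3 6-10 | J2 10-14 |
Completion: J1=2  J2=14  J3=10
Response(J3) = first start − arrival = 6 − 6 = 0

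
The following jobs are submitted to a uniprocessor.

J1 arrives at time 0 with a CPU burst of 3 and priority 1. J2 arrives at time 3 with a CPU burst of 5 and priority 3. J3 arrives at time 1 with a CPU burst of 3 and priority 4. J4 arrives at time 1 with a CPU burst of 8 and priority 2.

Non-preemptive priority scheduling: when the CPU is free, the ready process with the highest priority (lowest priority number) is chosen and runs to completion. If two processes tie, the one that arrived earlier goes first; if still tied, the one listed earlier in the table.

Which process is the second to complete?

Schedule: | J1 0-3 | J4 3-11 | J2 11-16 | J3 16-19 |
Completion: J1=3  J2=16  J3=19  J4=11
Turnaround (C−A): J1=3  J2=13  J3=18  J4=10
Finish order: J1 → J4 → J2 → J3

J4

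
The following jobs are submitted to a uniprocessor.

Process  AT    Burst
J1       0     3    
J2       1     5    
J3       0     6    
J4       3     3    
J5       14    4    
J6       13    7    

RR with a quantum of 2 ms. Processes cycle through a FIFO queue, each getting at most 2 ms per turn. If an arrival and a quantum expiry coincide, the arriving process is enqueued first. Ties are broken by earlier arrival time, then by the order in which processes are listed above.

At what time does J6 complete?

28

Gantt: | J1 0-2 | J3 2-4 | J2 4-6 | J1 6-7 | J4 7-9 | J3 9-11 | J2 11-13 | J4 13-14 | J3 14-16 | J6 16-18 | J2 18-19 | J5 19-21 | J6 21-23 | J5 23-25 | J6 25-28 |
Completion: J1=7  J2=19  J3=16  J4=14  J5=25  J6=28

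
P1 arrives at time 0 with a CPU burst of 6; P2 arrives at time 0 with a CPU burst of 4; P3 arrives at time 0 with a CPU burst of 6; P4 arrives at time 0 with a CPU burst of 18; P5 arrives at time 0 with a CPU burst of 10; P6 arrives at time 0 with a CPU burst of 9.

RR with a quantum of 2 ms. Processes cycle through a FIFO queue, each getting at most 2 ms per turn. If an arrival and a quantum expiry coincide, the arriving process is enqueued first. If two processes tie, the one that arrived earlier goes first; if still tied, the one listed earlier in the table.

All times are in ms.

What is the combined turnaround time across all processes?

Gantt: | P1 0-2 | P2 2-4 | P3 4-6 | P4 6-8 | P5 8-10 | P6 10-12 | P1 12-14 | P2 14-16 | P3 16-18 | P4 18-20 | P5 20-22 | P6 22-24 | P1 24-26 | P3 26-28 | P4 28-30 | P5 30-32 | P6 32-34 | P4 34-36 | P5 36-38 | P6 38-40 | P4 40-42 | P5 42-44 | P6 44-45 | P4 45-53 |
Completion: P1=26  P2=16  P3=28  P4=53  P5=44  P6=45
Turnaround (C−A): P1=26  P2=16  P3=28  P4=53  P5=44  P6=45
Turnaround = completion − arrival: P1=26, P2=16, P3=28, P4=53, P5=44, P6=45
Total turnaround = 26 + 16 + 28 + 53 + 44 + 45 = 212

212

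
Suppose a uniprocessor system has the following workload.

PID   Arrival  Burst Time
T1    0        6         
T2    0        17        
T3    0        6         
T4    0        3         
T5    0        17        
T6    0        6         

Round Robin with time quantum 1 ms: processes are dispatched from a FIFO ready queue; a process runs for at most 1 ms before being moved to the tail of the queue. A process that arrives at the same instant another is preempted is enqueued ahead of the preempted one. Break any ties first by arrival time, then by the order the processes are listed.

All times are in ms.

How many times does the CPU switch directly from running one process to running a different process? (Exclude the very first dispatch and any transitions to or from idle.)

Schedule: | T1 0-1 | T2 1-2 | T3 2-3 | T4 3-4 | T5 4-5 | T6 5-6 | T1 6-7 | T2 7-8 | T3 8-9 | T4 9-10 | T5 10-11 | T6 11-12 | T1 12-13 | T2 13-14 | T3 14-15 | T4 15-16 | T5 16-17 | T6 17-18 | T1 18-19 | T2 19-20 | T3 20-21 | T5 21-22 | T6 22-23 | T1 23-24 | T2 24-25 | T3 25-26 | T5 26-27 | T6 27-28 | T1 28-29 | T2 29-30 | T3 30-31 | T5 31-32 | T6 32-33 | T2 33-34 | T5 34-35 | T2 35-36 | T5 36-37 | T2 37-38 | T5 38-39 | T2 39-40 | T5 40-41 | T2 41-42 | T5 42-43 | T2 43-44 | T5 44-45 | T2 45-46 | T5 46-47 | T2 47-48 | T5 48-49 | T2 49-50 | T5 50-51 | T2 51-52 | T5 52-53 | T2 53-54 | T5 54-55 |
Completion: T1=29  T2=54  T3=31  T4=16  T5=55  T6=33
Turnaround (C−A): T1=29  T2=54  T3=31  T4=16  T5=55  T6=33

54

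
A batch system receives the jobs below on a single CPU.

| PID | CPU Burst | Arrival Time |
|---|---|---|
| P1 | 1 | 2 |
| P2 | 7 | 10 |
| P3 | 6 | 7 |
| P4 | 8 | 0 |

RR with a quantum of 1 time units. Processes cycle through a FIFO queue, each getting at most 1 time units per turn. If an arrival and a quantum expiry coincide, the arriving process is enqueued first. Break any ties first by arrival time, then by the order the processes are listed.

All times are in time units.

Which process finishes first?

P1

Timeline: | P4 0-2 | P1 2-3 | P4 3-7 | P3 7-8 | P4 8-9 | P3 9-10 | P4 10-11 | P2 11-12 | P3 12-13 | P2 13-14 | P3 14-15 | P2 15-16 | P3 16-17 | P2 17-18 | P3 18-19 | P2 19-22 |
Completion: P1=3  P2=22  P3=19  P4=11
Turnaround (C−A): P1=1  P2=12  P3=12  P4=11
Finish order: P1 → P4 → P3 → P2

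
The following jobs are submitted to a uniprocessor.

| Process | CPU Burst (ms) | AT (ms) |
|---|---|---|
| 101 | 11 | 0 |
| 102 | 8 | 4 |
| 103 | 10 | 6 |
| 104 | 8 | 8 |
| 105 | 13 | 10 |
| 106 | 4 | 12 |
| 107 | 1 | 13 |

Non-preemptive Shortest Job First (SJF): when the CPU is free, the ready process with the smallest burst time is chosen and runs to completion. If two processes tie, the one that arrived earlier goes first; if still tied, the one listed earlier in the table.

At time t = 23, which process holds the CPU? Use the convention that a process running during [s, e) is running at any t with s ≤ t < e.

106

Schedule: | 101 0-11 | 102 11-19 | 107 19-20 | 106 20-24 | 104 24-32 | 103 32-42 | 105 42-55 |
Completion: 101=11  102=19  103=42  104=32  105=55  106=24  107=20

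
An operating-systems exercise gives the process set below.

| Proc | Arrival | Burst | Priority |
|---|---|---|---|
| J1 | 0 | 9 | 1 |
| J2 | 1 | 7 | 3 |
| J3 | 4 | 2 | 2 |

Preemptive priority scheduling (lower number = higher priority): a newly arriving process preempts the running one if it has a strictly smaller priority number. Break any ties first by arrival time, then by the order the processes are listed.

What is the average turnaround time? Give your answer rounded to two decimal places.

11.00

Gantt: | J1 0-9 | J3 9-11 | J2 11-18 |
Completion: J1=9  J2=18  J3=11
Turnaround (C−A): J1=9  J2=17  J3=7
Turnaround times: J1=9, J2=17, J3=7
Average turnaround = (9+17+7) / 3 = 33/3 = 11.00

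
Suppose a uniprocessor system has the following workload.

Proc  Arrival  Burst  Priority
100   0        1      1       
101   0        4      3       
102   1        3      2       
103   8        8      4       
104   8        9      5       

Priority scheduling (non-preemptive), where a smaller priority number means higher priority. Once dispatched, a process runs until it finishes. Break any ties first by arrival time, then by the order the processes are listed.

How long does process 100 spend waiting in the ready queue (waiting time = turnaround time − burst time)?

Gantt: | 100 0-1 | 102 1-4 | 101 4-8 | 103 8-16 | 104 16-25 |
Completion: 100=1  101=8  102=4  103=16  104=25
Turnaround (C−A): 100=1  101=8  102=3  103=8  104=17
Waiting(100) = turnaround − burst = 1 − 1 = 0

0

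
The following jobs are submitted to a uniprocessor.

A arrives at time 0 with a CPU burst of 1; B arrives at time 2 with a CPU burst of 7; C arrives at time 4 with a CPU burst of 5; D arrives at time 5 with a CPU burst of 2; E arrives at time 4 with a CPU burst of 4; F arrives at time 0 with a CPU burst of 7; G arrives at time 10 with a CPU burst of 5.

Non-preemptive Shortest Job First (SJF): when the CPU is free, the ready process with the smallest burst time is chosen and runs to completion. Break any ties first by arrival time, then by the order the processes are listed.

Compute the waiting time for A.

0

Gantt: | A 0-1 | F 1-8 | D 8-10 | E 10-14 | C 14-19 | G 19-24 | B 24-31 |
Completion: A=1  B=31  C=19  D=10  E=14  F=8  G=24
Waiting(A) = turnaround − burst = 1 − 1 = 0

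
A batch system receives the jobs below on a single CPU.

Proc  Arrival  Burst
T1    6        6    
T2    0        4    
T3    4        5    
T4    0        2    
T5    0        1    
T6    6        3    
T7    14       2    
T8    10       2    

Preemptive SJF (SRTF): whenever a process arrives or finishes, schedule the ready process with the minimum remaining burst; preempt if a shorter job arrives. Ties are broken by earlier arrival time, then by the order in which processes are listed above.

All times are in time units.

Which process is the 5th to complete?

T8

Timeline: | T5 0-1 | T4 1-3 | T2 3-7 | T6 7-10 | T8 10-12 | T3 12-14 | T7 14-16 | T3 16-19 | T1 19-25 |
Completion: T1=25  T2=7  T3=19  T4=3  T5=1  T6=10  T7=16  T8=12
Turnaround (C−A): T1=19  T2=7  T3=15  T4=3  T5=1  T6=4  T7=2  T8=2
Finish order: T5 → T4 → T2 → T6 → T8 → T7 → T3 → T1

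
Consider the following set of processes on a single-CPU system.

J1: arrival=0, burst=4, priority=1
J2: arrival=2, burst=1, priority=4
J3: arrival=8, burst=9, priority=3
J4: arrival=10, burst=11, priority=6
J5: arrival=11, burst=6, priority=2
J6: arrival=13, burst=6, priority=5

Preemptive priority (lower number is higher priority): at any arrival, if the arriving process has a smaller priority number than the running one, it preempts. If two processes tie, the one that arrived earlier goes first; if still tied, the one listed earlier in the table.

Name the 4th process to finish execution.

J3

Gantt: | J1 0-4 | J2 4-5 | idle 5-8 | J3 8-11 | J5 11-17 | J3 17-23 | J6 23-29 | J4 29-40 |
Completion: J1=4  J2=5  J3=23  J4=40  J5=17  J6=29
Finish order: J1 → J2 → J5 → J3 → J6 → J4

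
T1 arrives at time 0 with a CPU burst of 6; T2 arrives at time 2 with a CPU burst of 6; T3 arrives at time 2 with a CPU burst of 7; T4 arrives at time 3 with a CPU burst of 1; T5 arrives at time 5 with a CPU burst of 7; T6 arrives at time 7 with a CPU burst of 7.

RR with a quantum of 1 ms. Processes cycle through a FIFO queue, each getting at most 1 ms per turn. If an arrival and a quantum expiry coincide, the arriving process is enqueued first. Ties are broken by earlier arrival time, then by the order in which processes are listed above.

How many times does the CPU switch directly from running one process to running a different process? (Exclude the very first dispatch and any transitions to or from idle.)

Schedule: | T1 0-2 | T2 2-3 | T3 3-4 | T1 4-5 | T4 5-6 | T2 6-7 | T3 7-8 | T5 8-9 | T1 9-10 | T6 10-11 | T2 11-12 | T3 12-13 | T5 13-14 | T1 14-15 | T6 15-16 | T2 16-17 | T3 17-18 | T5 18-19 | T1 19-20 | T6 20-21 | T2 21-22 | T3 22-23 | T5 23-24 | T6 24-25 | T2 25-26 | T3 26-27 | T5 27-28 | T6 28-29 | T3 29-30 | T5 30-31 | T6 31-32 | T5 32-33 | T6 33-34 |
Completion: T1=20  T2=26  T3=30  T4=6  T5=33  T6=34

32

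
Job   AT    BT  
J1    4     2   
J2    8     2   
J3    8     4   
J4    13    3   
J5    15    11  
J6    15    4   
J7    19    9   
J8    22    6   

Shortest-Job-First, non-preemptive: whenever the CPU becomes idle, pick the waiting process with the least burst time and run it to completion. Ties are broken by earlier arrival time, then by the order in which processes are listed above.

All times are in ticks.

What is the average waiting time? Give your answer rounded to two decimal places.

4.50

Gantt: | idle 0-4 | J1 4-6 | idle 6-8 | J2 8-10 | J3 10-14 | J4 14-17 | J6 17-21 | J7 21-30 | J8 30-36 | J5 36-47 |
Completion: J1=6  J2=10  J3=14  J4=17  J5=47  J6=21  J7=30  J8=36
Turnaround (C−A): J1=2  J2=2  J3=6  J4=4  J5=32  J6=6  J7=11  J8=14
Waiting times: J1=0, J2=0, J3=2, J4=1, J5=21, J6=2, J7=2, J8=8
Average waiting = (0+0+2+1+21+2+2+8) / 8 = 36/8 = 4.50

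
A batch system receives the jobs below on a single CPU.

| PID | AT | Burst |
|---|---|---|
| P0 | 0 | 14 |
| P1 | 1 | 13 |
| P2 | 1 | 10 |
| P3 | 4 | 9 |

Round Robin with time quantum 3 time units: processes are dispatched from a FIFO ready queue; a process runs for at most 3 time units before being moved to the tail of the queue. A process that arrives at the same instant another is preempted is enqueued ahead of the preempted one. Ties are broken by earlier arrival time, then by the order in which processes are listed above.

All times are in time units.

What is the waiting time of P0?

31

Schedule: | P0 0-3 | P1 3-6 | P2 6-9 | P0 9-12 | P3 12-15 | P1 15-18 | P2 18-21 | P0 21-24 | P3 24-27 | P1 27-30 | P2 30-33 | P0 33-36 | P3 36-39 | P1 39-42 | P2 42-43 | P0 43-45 | P1 45-46 |
Completion: P0=45  P1=46  P2=43  P3=39
Waiting(P0) = turnaround − burst = 45 − 14 = 31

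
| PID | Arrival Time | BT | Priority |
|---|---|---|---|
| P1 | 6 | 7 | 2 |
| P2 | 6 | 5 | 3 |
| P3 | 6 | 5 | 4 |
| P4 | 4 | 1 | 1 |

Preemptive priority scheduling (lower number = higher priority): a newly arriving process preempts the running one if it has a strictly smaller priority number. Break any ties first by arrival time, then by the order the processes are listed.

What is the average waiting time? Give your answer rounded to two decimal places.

4.75

Schedule: | idle 0-4 | P4 4-5 | idle 5-6 | P1 6-13 | P2 13-18 | P3 18-23 |
Completion: P1=13  P2=18  P3=23  P4=5
Turnaround (C−A): P1=7  P2=12  P3=17  P4=1
Waiting times: P1=0, P2=7, P3=12, P4=0
Average waiting = (0+7+12+0) / 4 = 19/4 = 4.75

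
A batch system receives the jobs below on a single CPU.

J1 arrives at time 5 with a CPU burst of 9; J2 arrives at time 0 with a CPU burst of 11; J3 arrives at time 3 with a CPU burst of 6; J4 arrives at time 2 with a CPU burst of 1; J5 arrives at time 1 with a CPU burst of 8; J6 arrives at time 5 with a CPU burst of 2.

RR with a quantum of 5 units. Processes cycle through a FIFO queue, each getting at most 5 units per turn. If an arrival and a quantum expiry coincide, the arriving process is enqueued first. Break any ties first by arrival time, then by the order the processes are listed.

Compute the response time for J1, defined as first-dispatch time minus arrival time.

Gantt: | J2 0-5 | J5 5-10 | J4 10-11 | J3 11-16 | J1 16-21 | J6 21-23 | J2 23-28 | J5 28-31 | J3 31-32 | J1 32-36 | J2 36-37 |
Completion: J1=36  J2=37  J3=32  J4=11  J5=31  J6=23
Turnaround (C−A): J1=31  J2=37  J3=29  J4=9  J5=30  J6=18
Response(J1) = first start − arrival = 16 − 5 = 11

11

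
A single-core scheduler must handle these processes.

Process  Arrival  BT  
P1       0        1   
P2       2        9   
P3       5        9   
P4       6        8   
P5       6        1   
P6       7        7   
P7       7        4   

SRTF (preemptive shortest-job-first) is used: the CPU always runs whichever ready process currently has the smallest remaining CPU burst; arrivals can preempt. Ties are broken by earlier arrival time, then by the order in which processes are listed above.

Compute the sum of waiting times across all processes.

Timeline: | P1 0-1 | idle 1-2 | P2 2-6 | P5 6-7 | P7 7-11 | P2 11-16 | P6 16-23 | P4 23-31 | P3 31-40 |
Completion: P1=1  P2=16  P3=40  P4=31  P5=7  P6=23  P7=11
Turnaround (C−A): P1=1  P2=14  P3=35  P4=25  P5=1  P6=16  P7=4
Waiting = turnaround − burst: P1=0, P2=5, P3=26, P4=17, P5=0, P6=9, P7=0
Total waiting = 0 + 5 + 26 + 17 + 0 + 9 + 0 = 57

57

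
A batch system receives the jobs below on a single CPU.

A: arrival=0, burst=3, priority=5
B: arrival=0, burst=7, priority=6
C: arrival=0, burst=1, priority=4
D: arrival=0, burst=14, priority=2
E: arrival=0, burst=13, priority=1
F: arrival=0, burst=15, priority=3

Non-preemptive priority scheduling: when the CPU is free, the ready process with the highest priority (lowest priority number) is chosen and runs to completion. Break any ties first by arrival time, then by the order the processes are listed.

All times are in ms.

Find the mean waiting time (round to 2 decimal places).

Gantt: | E 0-13 | D 13-27 | F 27-42 | C 42-43 | A 43-46 | B 46-53 |
Completion: A=46  B=53  C=43  D=27  E=13  F=42
Turnaround (C−A): A=46  B=53  C=43  D=27  E=13  F=42
Waiting times: A=43, B=46, C=42, D=13, E=0, F=27
Average waiting = (43+46+42+13+0+27) / 6 = 171/6 = 28.50

28.50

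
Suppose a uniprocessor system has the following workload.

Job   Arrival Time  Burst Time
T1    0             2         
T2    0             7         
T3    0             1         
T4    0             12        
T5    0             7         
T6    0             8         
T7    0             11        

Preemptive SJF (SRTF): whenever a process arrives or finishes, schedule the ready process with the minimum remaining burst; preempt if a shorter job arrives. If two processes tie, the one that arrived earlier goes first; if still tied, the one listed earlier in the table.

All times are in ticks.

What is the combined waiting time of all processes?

92

Timeline: | T3 0-1 | T1 1-3 | T2 3-10 | T5 10-17 | T6 17-25 | T7 25-36 | T4 36-48 |
Completion: T1=3  T2=10  T3=1  T4=48  T5=17  T6=25  T7=36
Waiting = turnaround − burst: T1=1, T2=3, T3=0, T4=36, T5=10, T6=17, T7=25
Total waiting = 1 + 3 + 0 + 36 + 10 + 17 + 25 = 92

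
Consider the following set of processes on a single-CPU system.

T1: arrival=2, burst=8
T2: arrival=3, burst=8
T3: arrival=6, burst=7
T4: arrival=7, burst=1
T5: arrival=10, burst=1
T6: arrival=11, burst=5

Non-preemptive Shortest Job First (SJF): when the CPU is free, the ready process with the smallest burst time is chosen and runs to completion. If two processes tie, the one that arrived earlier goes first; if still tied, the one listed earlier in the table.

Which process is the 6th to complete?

Gantt: | idle 0-2 | T1 2-10 | T4 10-11 | T5 11-12 | T6 12-17 | T3 17-24 | T2 24-32 |
Completion: T1=10  T2=32  T3=24  T4=11  T5=12  T6=17
Finish order: T1 → T4 → T5 → T6 → T3 → T2

T2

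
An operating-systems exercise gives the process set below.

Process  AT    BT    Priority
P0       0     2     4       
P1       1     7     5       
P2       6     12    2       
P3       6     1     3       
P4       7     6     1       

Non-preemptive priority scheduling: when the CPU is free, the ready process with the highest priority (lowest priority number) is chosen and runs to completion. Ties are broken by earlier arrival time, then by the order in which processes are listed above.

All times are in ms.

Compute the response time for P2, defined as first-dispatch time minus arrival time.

9

Schedule: | P0 0-2 | P1 2-9 | P4 9-15 | P2 15-27 | P3 27-28 |
Completion: P0=2  P1=9  P2=27  P3=28  P4=15
Response(P2) = first start − arrival = 15 − 6 = 9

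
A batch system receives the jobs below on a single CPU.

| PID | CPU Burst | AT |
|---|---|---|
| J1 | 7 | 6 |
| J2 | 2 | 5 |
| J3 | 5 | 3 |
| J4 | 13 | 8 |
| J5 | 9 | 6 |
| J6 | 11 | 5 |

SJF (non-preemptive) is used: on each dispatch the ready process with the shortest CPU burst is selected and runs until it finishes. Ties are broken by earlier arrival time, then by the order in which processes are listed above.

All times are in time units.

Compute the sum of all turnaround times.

115

Gantt: | idle 0-3 | J3 3-8 | J2 8-10 | J1 10-17 | J5 17-26 | J6 26-37 | J4 37-50 |
Completion: J1=17  J2=10  J3=8  J4=50  J5=26  J6=37
Turnaround = completion − arrival: J1=11, J2=5, J3=5, J4=42, J5=20, J6=32
Total turnaround = 11 + 5 + 5 + 42 + 20 + 32 = 115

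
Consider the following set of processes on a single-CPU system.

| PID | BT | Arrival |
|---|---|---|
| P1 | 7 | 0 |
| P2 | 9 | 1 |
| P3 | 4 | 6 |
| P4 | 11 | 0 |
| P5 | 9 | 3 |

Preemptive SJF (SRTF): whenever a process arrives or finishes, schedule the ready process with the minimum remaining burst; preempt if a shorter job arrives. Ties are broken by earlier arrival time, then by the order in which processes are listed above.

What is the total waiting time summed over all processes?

57

Timeline: | P1 0-7 | P3 7-11 | P2 11-20 | P5 20-29 | P4 29-40 |
Completion: P1=7  P2=20  P3=11  P4=40  P5=29
Turnaround (C−A): P1=7  P2=19  P3=5  P4=40  P5=26
Waiting = turnaround − burst: P1=0, P2=10, P3=1, P4=29, P5=17
Total waiting = 0 + 10 + 1 + 29 + 17 = 57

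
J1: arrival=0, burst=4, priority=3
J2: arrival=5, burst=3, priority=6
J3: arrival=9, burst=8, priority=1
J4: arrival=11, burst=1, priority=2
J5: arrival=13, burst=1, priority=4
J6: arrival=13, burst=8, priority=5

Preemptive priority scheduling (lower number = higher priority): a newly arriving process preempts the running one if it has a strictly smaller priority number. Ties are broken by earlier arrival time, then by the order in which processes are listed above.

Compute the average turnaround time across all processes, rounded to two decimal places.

7.00

Gantt: | J1 0-4 | idle 4-5 | J2 5-8 | idle 8-9 | J3 9-17 | J4 17-18 | J5 18-19 | J6 19-27 |
Completion: J1=4  J2=8  J3=17  J4=18  J5=19  J6=27
Turnaround times: J1=4, J2=3, J3=8, J4=7, J5=6, J6=14
Average turnaround = (4+3+8+7+6+14) / 6 = 42/6 = 7.00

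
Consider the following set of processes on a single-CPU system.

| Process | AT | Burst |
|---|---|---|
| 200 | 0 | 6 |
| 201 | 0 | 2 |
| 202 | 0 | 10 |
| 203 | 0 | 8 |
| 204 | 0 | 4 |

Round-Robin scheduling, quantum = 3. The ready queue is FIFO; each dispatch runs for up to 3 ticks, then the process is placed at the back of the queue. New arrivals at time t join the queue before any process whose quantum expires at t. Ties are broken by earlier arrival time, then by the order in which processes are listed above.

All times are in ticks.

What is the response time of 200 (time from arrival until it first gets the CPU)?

0

Gantt: | 200 0-3 | 201 3-5 | 202 5-8 | 203 8-11 | 204 11-14 | 200 14-17 | 202 17-20 | 203 20-23 | 204 23-24 | 202 24-27 | 203 27-29 | 202 29-30 |
Completion: 200=17  201=5  202=30  203=29  204=24
Turnaround (C−A): 200=17  201=5  202=30  203=29  204=24
Response(200) = first start − arrival = 0 − 0 = 0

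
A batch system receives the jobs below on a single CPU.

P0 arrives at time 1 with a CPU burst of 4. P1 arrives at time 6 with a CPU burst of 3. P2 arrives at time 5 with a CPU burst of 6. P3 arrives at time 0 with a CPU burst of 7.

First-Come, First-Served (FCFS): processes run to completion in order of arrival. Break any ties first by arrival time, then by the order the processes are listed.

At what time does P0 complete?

11

Gantt: | P3 0-7 | P0 7-11 | P2 11-17 | P1 17-20 |
Completion: P0=11  P1=20  P2=17  P3=7
Turnaround (C−A): P0=10  P1=14  P2=12  P3=7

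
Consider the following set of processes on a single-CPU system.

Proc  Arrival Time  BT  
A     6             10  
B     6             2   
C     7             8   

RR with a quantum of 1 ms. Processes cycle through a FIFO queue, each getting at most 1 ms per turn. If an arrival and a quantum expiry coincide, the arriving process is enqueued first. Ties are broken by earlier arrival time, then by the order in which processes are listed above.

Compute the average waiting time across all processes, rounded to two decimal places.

Schedule: | idle 0-6 | A 6-7 | B 7-8 | C 8-9 | A 9-10 | B 10-11 | C 11-12 | A 12-13 | C 13-14 | A 14-15 | C 15-16 | A 16-17 | C 17-18 | A 18-19 | C 19-20 | A 20-21 | C 21-22 | A 22-23 | C 23-24 | A 24-26 |
Completion: A=26  B=11  C=24
Turnaround (C−A): A=20  B=5  C=17
Waiting times: A=10, B=3, C=9
Average waiting = (10+3+9) / 3 = 22/3 = 7.33

7.33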